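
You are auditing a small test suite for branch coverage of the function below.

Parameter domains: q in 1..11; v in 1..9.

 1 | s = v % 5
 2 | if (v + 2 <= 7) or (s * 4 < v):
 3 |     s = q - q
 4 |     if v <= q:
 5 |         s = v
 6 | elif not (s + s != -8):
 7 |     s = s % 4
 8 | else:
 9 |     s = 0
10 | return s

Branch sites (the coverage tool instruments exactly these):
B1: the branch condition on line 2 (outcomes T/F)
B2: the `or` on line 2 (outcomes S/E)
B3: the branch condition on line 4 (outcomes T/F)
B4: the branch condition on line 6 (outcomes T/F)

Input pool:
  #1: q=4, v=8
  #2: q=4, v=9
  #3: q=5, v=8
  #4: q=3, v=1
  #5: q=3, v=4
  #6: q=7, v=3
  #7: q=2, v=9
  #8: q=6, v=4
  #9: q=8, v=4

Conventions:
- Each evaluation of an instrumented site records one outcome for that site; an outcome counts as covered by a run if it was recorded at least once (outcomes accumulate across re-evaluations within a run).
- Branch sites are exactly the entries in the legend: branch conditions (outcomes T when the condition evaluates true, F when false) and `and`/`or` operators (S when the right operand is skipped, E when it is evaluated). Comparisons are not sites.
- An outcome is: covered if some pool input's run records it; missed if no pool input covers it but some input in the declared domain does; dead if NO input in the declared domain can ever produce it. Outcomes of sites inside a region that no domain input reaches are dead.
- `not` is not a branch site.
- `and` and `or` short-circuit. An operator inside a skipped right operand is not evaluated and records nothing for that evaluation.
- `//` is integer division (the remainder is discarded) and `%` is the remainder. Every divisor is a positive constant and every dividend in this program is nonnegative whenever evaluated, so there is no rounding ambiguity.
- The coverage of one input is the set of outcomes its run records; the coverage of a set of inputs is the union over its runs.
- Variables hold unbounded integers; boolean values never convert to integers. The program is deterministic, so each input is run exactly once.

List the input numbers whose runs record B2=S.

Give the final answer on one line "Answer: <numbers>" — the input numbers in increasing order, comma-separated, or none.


input #1 (q=4, v=8): does not produce B2=S
input #2 (q=4, v=9): does not produce B2=S
input #3 (q=5, v=8): does not produce B2=S
input #4 (q=3, v=1): produces B2=S
input #5 (q=3, v=4): produces B2=S
input #6 (q=7, v=3): produces B2=S
input #7 (q=2, v=9): does not produce B2=S
input #8 (q=6, v=4): produces B2=S
input #9 (q=8, v=4): produces B2=S
Answer: 4, 5, 6, 8, 9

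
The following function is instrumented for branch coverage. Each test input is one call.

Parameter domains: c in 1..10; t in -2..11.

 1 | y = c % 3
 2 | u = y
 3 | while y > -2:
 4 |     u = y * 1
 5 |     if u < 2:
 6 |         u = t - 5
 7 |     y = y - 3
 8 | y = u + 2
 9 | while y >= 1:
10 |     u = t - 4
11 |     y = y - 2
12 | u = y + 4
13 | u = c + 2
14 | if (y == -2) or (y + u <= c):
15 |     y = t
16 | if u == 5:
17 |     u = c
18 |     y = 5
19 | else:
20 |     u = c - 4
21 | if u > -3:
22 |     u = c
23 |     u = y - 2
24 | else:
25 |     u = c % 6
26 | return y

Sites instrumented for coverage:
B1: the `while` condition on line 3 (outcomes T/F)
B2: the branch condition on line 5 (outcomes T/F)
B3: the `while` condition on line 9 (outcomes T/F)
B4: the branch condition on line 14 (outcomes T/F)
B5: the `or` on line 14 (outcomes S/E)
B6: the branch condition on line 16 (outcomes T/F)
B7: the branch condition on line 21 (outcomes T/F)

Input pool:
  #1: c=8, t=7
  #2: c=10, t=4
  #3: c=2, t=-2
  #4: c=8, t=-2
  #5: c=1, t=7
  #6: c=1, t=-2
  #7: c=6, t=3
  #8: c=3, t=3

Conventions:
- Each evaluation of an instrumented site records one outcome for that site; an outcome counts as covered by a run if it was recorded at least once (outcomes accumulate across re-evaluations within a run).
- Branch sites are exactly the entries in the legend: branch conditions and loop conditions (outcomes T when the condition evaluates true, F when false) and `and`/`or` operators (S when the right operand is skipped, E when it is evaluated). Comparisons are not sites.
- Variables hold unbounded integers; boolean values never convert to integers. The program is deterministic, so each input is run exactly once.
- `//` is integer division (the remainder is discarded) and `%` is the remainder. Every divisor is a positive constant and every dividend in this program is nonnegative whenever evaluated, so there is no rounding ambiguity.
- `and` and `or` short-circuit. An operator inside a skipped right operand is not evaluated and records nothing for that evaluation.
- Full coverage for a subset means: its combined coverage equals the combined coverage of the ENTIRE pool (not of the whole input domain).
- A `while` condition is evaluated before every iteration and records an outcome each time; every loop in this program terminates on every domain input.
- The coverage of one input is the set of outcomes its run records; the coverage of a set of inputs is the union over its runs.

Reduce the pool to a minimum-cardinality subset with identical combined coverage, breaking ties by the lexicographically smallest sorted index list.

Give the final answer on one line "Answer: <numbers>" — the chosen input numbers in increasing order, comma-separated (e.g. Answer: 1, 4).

input #1, c=8, t=7: events B1->T, B2->F, B1->T, B2->T, B1->F, B3->T, B3->T, B3->F, B5->E, B4->F, B6->F, B7->T; outcomes B1=T, B1=F, B2=T, B2=F, B3=T, B3=F, B4=F, B5=E, B6=F, B7=T
input #2, c=10, t=4: events B1->T, B2->T, B1->F, B3->T, B3->F, B5->E, B4->F, B6->F, B7->T; outcomes B1=T, B1=F, B2=T, B3=T, B3=F, B4=F, B5=E, B6=F, B7=T
input #3, c=2, t=-2: events B1->T, B2->F, B1->T, B2->T, B1->F, B3->F, B5->E, B4->T, B6->F, B7->T; outcomes B1=T, B1=F, B2=T, B2=F, B3=F, B4=T, B5=E, B6=F, B7=T
input #4, c=8, t=-2: events B1->T, B2->F, B1->T, B2->T, B1->F, B3->F, B5->E, B4->T, B6->F, B7->T; outcomes B1=T, B1=F, B2=T, B2=F, B3=F, B4=T, B5=E, B6=F, B7=T
input #5, c=1, t=7: events B1->T, B2->T, B1->F, B3->T, B3->T, B3->F, B5->E, B4->F, B6->F, B7->F; outcomes B1=T, B1=F, B2=T, B3=T, B3=F, B4=F, B5=E, B6=F, B7=F
input #6, c=1, t=-2: events B1->T, B2->T, B1->F, B3->F, B5->E, B4->T, B6->F, B7->F; outcomes B1=T, B1=F, B2=T, B3=F, B4=T, B5=E, B6=F, B7=F
input #7, c=6, t=3: events B1->T, B2->T, B1->F, B3->F, B5->E, B4->F, B6->F, B7->T; outcomes B1=T, B1=F, B2=T, B3=F, B4=F, B5=E, B6=F, B7=T
input #8, c=3, t=3: events B1->T, B2->T, B1->F, B3->F, B5->E, B4->F, B6->T, B7->T; outcomes B1=T, B1=F, B2=T, B3=F, B4=F, B5=E, B6=T, B7=T
pool-wide coverage (13 outcomes): B1=T, B1=F, B2=T, B2=F, B3=T, B3=F, B4=T, B4=F, B5=E, B6=T, B6=F, B7=T, B7=F
every size-1 subset falls short of the 13 outcomes (best: 10/13)
every size-2 subset falls short of the 13 outcomes (best: 12/13)
at size 3, {1, 6, 8} reaches all 13 outcomes; every lexicographically earlier size-3 subset fails

Answer: 1, 6, 8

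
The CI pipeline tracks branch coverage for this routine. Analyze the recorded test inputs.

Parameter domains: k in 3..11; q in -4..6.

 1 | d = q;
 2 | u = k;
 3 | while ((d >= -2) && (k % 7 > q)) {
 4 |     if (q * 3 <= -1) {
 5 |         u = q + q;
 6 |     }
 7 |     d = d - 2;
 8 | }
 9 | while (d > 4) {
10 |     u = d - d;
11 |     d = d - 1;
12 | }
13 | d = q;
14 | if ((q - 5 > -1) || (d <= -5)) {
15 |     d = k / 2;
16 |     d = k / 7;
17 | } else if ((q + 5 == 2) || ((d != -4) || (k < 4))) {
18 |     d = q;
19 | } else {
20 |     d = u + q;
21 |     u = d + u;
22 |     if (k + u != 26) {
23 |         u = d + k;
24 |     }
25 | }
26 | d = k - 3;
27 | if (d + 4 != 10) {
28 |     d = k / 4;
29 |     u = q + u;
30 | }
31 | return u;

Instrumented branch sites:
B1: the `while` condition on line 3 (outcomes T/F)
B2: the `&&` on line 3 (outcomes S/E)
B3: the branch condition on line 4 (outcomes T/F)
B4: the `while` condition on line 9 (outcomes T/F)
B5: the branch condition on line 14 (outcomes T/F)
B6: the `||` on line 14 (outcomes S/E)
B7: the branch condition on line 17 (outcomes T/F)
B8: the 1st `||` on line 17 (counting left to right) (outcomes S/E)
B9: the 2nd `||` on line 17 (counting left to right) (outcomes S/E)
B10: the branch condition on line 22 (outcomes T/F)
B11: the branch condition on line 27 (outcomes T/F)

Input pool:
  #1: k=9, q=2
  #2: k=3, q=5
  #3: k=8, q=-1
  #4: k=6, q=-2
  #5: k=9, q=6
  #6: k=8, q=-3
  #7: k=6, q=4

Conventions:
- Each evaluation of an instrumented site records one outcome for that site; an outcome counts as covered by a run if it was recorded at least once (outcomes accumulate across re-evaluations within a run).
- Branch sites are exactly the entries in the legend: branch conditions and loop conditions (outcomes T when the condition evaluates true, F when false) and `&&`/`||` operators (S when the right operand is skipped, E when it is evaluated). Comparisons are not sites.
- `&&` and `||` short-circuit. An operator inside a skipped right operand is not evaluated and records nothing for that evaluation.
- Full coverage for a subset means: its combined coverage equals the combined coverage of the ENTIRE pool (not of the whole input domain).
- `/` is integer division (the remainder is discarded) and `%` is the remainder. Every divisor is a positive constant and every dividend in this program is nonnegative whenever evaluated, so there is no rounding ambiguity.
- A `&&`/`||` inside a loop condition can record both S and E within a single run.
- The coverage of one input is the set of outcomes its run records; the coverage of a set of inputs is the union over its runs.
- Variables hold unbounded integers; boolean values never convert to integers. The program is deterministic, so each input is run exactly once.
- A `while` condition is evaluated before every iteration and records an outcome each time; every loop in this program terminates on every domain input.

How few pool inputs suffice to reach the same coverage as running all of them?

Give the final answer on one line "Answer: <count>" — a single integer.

input #1, k=9, q=2: outcomes B1=F, B2=E, B4=F, B5=F, B6=E, B7=T, B8=E, B9=S, B11=F
input #2, k=3, q=5: outcomes B1=F, B2=E, B4=T, B4=F, B5=T, B6=S, B11=T
input #3, k=8, q=-1: outcomes B1=T, B1=F, B2=S, B2=E, B3=T, B4=F, B5=F, B6=E, B7=T, B8=E, B9=S, B11=T
input #4, k=6, q=-2: outcomes B1=T, B1=F, B2=S, B2=E, B3=T, B4=F, B5=F, B6=E, B7=T, B8=E, B9=S, B11=T
input #5, k=9, q=6: outcomes B1=F, B2=E, B4=T, B4=F, B5=T, B6=S, B11=F
input #6, k=8, q=-3: outcomes B1=F, B2=S, B4=F, B5=F, B6=E, B7=T, B8=S, B11=T
input #7, k=6, q=4: outcomes B1=T, B1=F, B2=S, B2=E, B3=F, B4=F, B5=F, B6=E, B7=T, B8=E, B9=S, B11=T
pool-wide coverage (18 outcomes): B1=T, B1=F, B2=S, B2=E, B3=T, B3=F, B4=T, B4=F, B5=T, B5=F, B6=S, B6=E, B7=T, B8=S, B8=E, B9=S, B11=T, B11=F
every size-1 subset falls short of the 18 outcomes (best: 12/18)
every size-2 subset falls short of the 18 outcomes (best: 16/18)
every size-3 subset falls short of the 18 outcomes (best: 17/18)
size 4: inputs {3, 5, 6, 7} cover all 18 outcomes, and no lexicographically smaller subset of this size does

Answer: 4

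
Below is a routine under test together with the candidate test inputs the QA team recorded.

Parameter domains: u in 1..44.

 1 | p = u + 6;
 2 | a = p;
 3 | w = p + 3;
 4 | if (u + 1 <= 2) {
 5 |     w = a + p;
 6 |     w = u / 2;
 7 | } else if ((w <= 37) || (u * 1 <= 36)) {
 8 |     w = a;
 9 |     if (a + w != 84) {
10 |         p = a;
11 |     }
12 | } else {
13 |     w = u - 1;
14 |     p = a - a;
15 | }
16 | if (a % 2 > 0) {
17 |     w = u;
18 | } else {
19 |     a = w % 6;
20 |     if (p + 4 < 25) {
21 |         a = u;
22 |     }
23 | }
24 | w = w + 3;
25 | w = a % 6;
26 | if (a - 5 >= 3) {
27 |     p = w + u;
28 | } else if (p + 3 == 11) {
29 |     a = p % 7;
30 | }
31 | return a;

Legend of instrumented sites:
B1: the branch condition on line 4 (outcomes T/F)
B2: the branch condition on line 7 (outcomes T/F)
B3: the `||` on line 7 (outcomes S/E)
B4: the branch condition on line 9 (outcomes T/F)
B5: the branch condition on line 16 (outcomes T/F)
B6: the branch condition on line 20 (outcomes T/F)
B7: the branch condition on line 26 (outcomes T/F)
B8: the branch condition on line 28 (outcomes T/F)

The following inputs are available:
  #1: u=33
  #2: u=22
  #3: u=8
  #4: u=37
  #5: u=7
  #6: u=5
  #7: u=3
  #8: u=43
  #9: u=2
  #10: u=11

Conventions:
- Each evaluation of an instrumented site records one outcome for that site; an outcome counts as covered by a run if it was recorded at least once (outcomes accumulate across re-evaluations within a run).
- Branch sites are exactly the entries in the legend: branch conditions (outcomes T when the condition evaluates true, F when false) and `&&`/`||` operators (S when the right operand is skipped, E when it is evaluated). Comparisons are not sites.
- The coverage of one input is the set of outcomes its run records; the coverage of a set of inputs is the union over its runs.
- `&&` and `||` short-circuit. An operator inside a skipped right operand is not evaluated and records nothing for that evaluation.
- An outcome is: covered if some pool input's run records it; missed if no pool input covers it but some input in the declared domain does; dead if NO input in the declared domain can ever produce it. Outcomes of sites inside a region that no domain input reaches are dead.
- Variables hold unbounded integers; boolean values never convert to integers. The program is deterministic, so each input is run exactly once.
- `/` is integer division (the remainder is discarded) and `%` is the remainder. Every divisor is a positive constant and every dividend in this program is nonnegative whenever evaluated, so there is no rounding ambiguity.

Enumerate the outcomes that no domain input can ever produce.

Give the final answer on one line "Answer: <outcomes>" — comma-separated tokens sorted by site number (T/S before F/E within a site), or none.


exhaustive pass over the 44-input domain:
  reachable outcomes have witnesses, e.g. B1=T (e.g. u=1), B1=F (e.g. u=2), B2=T (e.g. u=2), B2=F (e.g. u=37)
Answer: none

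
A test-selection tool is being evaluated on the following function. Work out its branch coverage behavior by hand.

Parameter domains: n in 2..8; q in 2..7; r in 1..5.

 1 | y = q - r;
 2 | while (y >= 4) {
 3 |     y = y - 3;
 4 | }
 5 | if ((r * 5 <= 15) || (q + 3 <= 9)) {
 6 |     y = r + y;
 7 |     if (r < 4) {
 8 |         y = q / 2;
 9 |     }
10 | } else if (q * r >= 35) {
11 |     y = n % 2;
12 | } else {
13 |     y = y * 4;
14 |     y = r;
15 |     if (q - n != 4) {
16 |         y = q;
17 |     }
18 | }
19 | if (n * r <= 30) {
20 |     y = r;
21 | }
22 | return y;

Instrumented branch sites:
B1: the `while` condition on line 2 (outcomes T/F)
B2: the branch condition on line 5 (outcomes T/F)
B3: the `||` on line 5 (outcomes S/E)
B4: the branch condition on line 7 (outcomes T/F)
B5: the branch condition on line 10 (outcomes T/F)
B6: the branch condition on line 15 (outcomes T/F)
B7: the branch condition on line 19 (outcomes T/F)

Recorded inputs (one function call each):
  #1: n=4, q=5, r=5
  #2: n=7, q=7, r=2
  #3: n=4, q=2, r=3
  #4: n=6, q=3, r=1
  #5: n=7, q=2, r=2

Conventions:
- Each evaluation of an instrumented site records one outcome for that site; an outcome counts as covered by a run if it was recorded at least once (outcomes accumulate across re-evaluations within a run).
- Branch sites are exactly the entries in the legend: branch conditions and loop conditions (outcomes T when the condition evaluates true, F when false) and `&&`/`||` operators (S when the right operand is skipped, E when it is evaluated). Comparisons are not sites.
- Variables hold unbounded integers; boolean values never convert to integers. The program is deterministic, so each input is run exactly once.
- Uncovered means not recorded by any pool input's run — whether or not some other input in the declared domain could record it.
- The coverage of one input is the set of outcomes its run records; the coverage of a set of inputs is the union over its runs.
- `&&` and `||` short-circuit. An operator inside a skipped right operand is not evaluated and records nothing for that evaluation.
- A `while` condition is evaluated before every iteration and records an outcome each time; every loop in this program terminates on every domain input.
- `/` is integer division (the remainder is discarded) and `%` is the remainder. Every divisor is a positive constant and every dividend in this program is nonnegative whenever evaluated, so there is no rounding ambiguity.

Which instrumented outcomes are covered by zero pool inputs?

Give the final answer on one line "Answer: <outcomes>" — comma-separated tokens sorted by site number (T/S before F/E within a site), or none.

#1 (n=4, q=5, r=5) -> covered: B1=F, B2=T, B3=E, B4=F, B7=T
#2 (n=7, q=7, r=2) -> covered: B1=T, B1=F, B2=T, B3=S, B4=T, B7=T
#3 (n=4, q=2, r=3) -> covered: B1=F, B2=T, B3=S, B4=T, B7=T
#4 (n=6, q=3, r=1) -> covered: B1=F, B2=T, B3=S, B4=T, B7=T
#5 (n=7, q=2, r=2) -> covered: B1=F, B2=T, B3=S, B4=T, B7=T
union over the pool: B1=T, B1=F, B2=T, B3=S, B3=E, B4=T, B4=F, B7=T
uncovered (6 of 14): B2=F, B5=T, B5=F, B6=T, B6=F, B7=F

Answer: B2=F, B5=T, B5=F, B6=T, B6=F, B7=F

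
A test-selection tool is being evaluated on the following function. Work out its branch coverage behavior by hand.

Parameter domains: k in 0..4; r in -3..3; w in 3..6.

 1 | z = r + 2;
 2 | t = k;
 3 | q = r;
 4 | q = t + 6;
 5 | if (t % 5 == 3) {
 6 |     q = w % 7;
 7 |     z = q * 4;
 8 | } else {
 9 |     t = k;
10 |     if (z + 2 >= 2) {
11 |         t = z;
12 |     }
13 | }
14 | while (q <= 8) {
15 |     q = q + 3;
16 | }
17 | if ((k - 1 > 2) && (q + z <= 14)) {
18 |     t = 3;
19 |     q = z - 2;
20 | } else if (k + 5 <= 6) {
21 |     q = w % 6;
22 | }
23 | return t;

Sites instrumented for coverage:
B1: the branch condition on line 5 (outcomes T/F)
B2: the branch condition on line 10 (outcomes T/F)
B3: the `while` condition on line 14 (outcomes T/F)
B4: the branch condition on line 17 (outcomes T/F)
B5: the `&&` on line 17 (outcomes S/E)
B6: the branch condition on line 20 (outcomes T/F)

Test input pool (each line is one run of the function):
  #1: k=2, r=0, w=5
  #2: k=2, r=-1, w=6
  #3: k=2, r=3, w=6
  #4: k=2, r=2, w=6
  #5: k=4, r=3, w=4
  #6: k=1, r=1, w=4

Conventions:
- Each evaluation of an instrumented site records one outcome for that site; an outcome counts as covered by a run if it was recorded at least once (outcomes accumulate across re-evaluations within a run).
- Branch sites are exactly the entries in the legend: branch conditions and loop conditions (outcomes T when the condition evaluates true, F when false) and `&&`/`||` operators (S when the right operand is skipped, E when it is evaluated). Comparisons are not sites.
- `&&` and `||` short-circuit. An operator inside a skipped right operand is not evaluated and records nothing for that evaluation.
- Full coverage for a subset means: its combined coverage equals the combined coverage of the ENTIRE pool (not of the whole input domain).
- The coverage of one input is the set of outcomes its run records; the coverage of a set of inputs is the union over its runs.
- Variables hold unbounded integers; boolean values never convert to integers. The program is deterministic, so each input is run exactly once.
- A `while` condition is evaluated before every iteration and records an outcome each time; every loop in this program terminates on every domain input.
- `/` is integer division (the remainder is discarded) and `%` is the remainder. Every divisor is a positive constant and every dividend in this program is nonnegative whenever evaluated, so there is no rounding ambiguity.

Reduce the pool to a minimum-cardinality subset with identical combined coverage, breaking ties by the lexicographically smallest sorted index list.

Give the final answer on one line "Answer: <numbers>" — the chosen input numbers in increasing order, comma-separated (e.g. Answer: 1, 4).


#1 (k=2, r=0, w=5) -> B1->F, B2->T, B3->T, B3->F, B5->S, B4->F, B6->F; covered: B1=F, B2=T, B3=T, B3=F, B4=F, B5=S, B6=F
#2 (k=2, r=-1, w=6) -> B1->F, B2->T, B3->T, B3->F, B5->S, B4->F, B6->F; covered: B1=F, B2=T, B3=T, B3=F, B4=F, B5=S, B6=F
#3 (k=2, r=3, w=6) -> B1->F, B2->T, B3->T, B3->F, B5->S, B4->F, B6->F; covered: B1=F, B2=T, B3=T, B3=F, B4=F, B5=S, B6=F
#4 (k=2, r=2, w=6) -> B1->F, B2->T, B3->T, B3->F, B5->S, B4->F, B6->F; covered: B1=F, B2=T, B3=T, B3=F, B4=F, B5=S, B6=F
#5 (k=4, r=3, w=4) -> B1->F, B2->T, B3->F, B5->E, B4->F, B6->F; covered: B1=F, B2=T, B3=F, B4=F, B5=E, B6=F
#6 (k=1, r=1, w=4) -> B1->F, B2->T, B3->T, B3->F, B5->S, B4->F, B6->T; covered: B1=F, B2=T, B3=T, B3=F, B4=F, B5=S, B6=T
pool-wide coverage (9 outcomes): B1=F, B2=T, B3=T, B3=F, B4=F, B5=S, B5=E, B6=T, B6=F
size 1 is not enough: best union over all size-1 subsets is 7/9
the canonical winner is {5, 6}: size 2, full 9-outcome coverage, earliest index list among size-2 covers
Answer: 5, 6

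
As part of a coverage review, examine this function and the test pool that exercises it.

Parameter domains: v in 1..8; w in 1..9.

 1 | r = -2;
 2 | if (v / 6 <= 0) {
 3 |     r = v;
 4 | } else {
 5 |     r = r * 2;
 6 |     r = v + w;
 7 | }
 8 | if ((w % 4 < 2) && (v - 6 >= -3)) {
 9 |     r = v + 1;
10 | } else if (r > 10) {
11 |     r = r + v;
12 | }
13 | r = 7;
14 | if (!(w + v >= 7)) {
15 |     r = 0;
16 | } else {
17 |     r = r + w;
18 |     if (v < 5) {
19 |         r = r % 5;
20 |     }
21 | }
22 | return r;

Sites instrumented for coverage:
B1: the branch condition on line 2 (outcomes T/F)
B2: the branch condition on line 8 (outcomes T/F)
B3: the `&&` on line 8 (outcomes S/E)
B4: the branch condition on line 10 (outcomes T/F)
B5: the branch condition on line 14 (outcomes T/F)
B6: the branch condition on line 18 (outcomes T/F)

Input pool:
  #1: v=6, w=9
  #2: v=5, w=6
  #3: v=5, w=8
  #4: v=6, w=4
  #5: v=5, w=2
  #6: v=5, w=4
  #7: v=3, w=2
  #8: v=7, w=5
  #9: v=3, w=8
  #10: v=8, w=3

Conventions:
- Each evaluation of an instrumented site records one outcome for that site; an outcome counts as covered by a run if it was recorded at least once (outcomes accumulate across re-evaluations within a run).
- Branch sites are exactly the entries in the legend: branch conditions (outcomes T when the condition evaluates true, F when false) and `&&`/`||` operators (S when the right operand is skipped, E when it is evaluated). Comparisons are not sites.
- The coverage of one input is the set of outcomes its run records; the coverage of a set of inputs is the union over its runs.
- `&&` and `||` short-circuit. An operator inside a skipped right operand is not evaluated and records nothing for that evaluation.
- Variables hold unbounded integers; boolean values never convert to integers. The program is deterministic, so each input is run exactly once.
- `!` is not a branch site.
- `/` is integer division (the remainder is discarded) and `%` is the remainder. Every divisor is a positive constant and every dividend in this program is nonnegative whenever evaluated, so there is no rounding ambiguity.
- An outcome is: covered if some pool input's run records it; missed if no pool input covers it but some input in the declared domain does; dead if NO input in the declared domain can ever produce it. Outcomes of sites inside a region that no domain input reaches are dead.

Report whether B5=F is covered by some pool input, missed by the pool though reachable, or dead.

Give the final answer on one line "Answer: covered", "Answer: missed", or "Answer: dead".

B5=F is recorded by pool input(s) 1, 2, 3, 4, 5, 6, 8, 9, 10 -> covered

Answer: covered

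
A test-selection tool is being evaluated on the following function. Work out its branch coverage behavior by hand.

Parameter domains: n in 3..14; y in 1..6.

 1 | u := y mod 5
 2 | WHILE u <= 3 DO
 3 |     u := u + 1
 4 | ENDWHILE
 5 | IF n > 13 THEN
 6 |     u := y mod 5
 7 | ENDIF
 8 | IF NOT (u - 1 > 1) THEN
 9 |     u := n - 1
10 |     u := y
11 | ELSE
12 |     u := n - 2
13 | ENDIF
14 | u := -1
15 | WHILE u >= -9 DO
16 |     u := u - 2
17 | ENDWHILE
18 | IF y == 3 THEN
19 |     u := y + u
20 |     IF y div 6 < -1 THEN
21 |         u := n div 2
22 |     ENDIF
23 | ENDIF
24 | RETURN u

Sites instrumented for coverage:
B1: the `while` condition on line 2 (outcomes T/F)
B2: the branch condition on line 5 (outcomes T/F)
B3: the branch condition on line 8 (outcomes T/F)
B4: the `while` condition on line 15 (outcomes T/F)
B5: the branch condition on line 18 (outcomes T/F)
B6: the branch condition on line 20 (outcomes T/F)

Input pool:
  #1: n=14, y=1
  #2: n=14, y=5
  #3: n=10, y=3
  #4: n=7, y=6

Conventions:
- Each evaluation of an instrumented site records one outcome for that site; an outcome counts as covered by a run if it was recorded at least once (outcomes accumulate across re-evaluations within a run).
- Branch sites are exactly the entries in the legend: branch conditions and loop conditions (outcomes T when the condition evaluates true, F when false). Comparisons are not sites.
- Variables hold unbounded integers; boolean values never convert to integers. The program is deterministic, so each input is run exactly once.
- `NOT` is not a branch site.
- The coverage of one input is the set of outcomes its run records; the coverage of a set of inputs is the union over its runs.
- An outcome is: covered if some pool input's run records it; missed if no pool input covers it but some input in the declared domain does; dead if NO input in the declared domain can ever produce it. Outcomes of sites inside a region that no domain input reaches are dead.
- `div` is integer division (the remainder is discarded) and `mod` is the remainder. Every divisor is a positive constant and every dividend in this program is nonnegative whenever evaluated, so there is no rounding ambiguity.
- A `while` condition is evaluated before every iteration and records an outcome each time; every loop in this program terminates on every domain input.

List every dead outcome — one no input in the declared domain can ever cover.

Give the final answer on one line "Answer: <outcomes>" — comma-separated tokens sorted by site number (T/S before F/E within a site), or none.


running all 72 domain inputs and tallying outcomes:
  B6=T: zero occurrences over every domain input -> dead
  reachable outcomes have witnesses, e.g. B1=T (e.g. n=3, y=1), B1=F (e.g. n=3, y=1), B2=T (e.g. n=14, y=1), B2=F (e.g. n=3, y=1)
Answer: B6=T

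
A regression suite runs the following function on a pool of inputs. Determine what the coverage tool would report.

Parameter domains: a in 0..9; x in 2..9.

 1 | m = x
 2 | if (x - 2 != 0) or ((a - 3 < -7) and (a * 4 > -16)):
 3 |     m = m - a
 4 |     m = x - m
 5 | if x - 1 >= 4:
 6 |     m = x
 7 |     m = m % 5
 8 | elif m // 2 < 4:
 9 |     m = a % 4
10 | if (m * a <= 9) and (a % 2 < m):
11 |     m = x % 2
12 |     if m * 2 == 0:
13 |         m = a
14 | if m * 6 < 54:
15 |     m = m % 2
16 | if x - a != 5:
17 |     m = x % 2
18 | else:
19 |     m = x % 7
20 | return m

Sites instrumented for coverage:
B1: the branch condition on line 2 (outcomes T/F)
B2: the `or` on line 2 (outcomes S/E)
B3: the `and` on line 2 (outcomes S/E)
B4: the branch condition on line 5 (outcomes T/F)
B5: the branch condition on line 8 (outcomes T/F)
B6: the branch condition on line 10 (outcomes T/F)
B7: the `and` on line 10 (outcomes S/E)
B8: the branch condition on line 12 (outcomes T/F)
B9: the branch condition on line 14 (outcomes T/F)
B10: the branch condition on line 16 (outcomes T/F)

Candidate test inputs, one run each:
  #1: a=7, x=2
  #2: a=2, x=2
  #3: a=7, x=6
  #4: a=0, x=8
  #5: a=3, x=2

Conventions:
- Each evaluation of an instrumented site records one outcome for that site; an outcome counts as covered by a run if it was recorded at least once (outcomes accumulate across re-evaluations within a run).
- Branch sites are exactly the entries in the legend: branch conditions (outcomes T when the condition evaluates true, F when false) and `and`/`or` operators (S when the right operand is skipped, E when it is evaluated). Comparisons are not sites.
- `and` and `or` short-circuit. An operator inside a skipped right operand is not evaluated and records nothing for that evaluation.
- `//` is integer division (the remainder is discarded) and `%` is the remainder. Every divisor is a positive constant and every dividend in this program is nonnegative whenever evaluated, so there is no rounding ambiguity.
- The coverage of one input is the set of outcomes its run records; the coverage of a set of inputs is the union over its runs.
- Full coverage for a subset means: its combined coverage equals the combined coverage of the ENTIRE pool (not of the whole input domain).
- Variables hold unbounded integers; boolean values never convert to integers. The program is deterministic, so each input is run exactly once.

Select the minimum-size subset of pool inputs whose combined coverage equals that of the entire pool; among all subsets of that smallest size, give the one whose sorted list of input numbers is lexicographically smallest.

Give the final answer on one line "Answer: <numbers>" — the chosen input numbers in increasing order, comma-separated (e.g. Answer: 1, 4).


run #1 (a=7, x=2) records B1=F, B2=E, B3=S, B4=F, B5=T, B6=F, B7=S, B9=T, B10=T
run #2 (a=2, x=2) records B1=F, B2=E, B3=S, B4=F, B5=T, B6=T, B7=E, B8=T, B9=T, B10=T
run #3 (a=7, x=6) records B1=T, B2=S, B4=T, B6=F, B7=E, B9=T, B10=T
run #4 (a=0, x=8) records B1=T, B2=S, B4=T, B6=T, B7=E, B8=T, B9=T, B10=T
run #5 (a=3, x=2) records B1=F, B2=E, B3=S, B4=F, B5=T, B6=T, B7=E, B8=T, B9=T, B10=T
pool-wide coverage (15 outcomes): B1=T, B1=F, B2=S, B2=E, B3=S, B4=T, B4=F, B5=T, B6=T, B6=F, B7=S, B7=E, B8=T, B9=T, B10=T
size 1 is not enough: best union over all size-1 subsets is 10/15
at size 2, {1, 4} reaches all 15 outcomes; every lexicographically earlier size-2 subset fails
Answer: 1, 4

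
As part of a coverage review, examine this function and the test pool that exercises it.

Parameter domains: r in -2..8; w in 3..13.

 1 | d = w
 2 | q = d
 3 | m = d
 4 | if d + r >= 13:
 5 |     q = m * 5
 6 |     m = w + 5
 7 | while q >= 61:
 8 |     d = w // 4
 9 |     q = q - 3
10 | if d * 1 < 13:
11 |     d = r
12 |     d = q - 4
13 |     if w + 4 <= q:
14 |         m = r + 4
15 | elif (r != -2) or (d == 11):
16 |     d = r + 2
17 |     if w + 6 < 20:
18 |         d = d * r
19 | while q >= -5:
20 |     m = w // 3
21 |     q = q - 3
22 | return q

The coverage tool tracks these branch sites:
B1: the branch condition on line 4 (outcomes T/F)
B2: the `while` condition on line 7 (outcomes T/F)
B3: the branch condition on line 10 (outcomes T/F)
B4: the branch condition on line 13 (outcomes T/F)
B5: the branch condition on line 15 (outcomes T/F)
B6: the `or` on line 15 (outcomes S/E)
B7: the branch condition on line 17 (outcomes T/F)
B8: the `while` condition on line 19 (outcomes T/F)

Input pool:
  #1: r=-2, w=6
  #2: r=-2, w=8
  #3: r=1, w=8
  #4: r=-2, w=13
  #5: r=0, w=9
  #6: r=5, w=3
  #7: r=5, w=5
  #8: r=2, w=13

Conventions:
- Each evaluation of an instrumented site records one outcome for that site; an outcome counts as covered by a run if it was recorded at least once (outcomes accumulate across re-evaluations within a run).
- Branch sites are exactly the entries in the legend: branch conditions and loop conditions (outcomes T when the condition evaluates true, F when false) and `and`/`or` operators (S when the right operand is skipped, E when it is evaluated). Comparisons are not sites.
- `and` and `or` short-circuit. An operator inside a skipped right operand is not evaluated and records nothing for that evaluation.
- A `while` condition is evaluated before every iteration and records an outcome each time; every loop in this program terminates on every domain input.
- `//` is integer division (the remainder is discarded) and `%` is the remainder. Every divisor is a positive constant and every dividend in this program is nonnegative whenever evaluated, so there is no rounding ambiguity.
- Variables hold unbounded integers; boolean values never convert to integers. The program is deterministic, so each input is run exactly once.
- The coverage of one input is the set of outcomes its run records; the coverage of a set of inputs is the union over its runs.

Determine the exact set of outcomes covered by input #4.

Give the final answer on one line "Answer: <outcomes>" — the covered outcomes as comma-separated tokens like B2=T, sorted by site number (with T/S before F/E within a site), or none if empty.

Tracing the run of input #4 (r=-2, w=13):
  B1->F, B2->F, B3->F, B6->E, B5->F, B8->T, B8->T, B8->T, B8->T, B8->T
  B8->T, B8->T, B8->F
collecting distinct outcomes: B1=F, B2=F, B3=F, B5=F, B6=E, B8=T, B8=F

Answer: B1=F, B2=F, B3=F, B5=F, B6=E, B8=T, B8=F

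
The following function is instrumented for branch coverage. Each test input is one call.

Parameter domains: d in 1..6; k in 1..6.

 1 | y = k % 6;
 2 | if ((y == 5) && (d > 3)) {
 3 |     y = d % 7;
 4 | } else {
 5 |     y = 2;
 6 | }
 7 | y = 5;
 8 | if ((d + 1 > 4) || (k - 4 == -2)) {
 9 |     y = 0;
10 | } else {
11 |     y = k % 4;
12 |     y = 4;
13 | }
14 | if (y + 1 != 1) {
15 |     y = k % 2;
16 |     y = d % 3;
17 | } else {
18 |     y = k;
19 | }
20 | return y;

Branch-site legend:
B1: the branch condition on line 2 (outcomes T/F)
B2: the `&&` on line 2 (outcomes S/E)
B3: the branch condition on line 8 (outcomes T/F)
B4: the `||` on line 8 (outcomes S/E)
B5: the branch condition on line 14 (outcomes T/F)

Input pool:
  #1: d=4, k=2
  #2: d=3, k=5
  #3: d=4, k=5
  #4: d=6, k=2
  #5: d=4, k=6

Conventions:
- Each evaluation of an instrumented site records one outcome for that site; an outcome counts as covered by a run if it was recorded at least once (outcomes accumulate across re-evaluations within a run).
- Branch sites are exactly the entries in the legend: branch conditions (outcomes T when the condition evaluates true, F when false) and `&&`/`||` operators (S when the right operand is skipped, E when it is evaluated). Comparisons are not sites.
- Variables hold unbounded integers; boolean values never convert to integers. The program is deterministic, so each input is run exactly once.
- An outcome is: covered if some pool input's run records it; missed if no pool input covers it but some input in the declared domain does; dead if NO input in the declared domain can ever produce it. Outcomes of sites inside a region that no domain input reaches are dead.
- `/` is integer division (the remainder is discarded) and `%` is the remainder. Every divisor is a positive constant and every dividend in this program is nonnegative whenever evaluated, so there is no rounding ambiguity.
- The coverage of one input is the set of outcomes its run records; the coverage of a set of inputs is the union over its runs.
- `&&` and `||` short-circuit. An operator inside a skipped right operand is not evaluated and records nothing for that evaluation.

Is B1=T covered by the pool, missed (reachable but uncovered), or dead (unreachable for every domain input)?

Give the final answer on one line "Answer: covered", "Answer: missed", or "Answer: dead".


B1=T is recorded by pool input(s) 3 -> covered
Answer: covered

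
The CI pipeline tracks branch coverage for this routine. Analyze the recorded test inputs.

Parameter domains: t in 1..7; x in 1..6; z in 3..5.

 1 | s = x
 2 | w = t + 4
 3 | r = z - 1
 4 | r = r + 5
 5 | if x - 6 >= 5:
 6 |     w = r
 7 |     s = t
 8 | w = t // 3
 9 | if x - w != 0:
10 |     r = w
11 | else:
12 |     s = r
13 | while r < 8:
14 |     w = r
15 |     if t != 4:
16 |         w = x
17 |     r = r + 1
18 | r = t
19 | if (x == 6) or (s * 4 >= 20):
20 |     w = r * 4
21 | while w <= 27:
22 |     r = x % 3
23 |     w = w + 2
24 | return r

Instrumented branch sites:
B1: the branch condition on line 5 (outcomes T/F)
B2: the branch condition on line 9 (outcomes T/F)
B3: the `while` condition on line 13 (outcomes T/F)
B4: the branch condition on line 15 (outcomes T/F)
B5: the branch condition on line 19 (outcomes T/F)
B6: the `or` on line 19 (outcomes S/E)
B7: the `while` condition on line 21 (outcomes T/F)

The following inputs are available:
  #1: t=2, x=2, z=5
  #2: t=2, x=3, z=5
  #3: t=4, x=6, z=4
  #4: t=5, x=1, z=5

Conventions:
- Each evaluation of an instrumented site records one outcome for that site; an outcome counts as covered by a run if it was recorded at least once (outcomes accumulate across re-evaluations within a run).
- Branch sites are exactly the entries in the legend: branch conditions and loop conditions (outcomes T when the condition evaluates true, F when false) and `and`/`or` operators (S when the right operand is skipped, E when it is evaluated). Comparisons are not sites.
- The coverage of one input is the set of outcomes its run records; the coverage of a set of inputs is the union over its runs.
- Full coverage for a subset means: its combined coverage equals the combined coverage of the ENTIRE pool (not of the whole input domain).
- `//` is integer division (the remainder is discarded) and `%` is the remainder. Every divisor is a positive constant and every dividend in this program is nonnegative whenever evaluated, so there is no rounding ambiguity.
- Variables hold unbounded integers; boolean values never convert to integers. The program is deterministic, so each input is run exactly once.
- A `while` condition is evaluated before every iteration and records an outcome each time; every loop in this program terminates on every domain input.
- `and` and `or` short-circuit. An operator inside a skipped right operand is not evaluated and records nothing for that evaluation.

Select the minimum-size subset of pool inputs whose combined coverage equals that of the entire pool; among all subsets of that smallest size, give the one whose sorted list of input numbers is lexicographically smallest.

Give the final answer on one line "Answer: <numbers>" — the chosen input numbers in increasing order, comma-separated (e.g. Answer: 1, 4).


input #1, t=2, x=2, z=5: outcomes B1=F, B2=T, B3=T, B3=F, B4=T, B5=F, B6=E, B7=T, B7=F
input #2, t=2, x=3, z=5: outcomes B1=F, B2=T, B3=T, B3=F, B4=T, B5=F, B6=E, B7=T, B7=F
input #3, t=4, x=6, z=4: outcomes B1=F, B2=T, B3=T, B3=F, B4=F, B5=T, B6=S, B7=T, B7=F
input #4, t=5, x=1, z=5: outcomes B1=F, B2=F, B3=F, B5=T, B6=E, B7=T, B7=F
pool-wide coverage (13 outcomes): B1=F, B2=T, B2=F, B3=T, B3=F, B4=T, B4=F, B5=T, B5=F, B6=S, B6=E, B7=T, B7=F
no size-1 subset reaches all 13 outcomes (best union: 9/13)
no size-2 subset reaches all 13 outcomes (best union: 12/13)
size 3: inputs {1, 3, 4} cover all 13 outcomes, and no lexicographically smaller subset of this size does
Answer: 1, 3, 4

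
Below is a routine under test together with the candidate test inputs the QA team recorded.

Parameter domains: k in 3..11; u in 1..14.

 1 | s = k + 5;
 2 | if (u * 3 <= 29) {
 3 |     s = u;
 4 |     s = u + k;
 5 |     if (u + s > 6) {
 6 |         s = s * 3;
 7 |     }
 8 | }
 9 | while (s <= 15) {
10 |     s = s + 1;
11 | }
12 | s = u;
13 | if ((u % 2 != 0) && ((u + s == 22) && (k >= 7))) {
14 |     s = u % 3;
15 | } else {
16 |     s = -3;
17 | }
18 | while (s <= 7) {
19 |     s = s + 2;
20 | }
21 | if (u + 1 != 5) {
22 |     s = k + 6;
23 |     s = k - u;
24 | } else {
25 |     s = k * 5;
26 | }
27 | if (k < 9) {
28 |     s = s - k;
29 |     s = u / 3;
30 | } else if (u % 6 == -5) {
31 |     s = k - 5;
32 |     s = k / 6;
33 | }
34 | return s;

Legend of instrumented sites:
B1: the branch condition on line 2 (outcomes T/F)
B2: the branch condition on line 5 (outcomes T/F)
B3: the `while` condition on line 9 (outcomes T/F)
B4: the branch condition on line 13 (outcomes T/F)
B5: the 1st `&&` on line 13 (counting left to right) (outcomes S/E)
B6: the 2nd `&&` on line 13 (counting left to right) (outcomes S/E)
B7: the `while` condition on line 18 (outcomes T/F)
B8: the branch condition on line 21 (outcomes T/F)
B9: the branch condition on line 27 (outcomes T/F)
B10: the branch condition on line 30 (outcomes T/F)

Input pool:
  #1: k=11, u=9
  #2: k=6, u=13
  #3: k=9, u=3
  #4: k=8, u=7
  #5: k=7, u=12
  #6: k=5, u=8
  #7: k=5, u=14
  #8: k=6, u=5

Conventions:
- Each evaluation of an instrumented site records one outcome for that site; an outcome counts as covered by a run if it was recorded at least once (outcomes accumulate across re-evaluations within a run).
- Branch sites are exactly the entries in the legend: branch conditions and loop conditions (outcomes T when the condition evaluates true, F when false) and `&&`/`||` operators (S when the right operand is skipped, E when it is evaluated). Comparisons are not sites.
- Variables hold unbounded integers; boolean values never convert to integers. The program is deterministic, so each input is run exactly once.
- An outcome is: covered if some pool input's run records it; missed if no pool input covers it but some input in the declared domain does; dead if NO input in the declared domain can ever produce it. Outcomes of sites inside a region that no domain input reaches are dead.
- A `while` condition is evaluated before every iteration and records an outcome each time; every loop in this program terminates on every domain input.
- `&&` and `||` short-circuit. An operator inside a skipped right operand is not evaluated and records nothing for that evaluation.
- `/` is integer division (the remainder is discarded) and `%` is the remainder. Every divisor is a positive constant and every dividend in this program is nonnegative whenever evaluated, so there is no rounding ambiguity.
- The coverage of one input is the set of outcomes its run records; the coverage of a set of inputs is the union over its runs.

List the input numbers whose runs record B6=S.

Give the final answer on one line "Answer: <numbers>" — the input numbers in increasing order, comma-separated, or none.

input #1 (k=11, u=9): covers B6=S
input #2 (k=6, u=13): covers B6=S
input #3 (k=9, u=3): covers B6=S
input #4 (k=8, u=7): covers B6=S
input #5 (k=7, u=12): misses B6=S
input #6 (k=5, u=8): misses B6=S
input #7 (k=5, u=14): misses B6=S
input #8 (k=6, u=5): covers B6=S

Answer: 1, 2, 3, 4, 8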